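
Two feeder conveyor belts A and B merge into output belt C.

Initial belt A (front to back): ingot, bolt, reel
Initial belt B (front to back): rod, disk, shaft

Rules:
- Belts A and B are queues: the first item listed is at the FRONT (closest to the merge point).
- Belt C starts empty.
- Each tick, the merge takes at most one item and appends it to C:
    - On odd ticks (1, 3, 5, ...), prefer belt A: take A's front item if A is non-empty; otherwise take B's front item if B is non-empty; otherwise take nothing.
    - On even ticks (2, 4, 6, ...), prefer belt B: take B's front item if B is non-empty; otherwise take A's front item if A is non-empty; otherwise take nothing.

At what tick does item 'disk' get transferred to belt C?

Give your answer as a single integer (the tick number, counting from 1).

Answer: 4

Derivation:
Tick 1: prefer A, take ingot from A; A=[bolt,reel] B=[rod,disk,shaft] C=[ingot]
Tick 2: prefer B, take rod from B; A=[bolt,reel] B=[disk,shaft] C=[ingot,rod]
Tick 3: prefer A, take bolt from A; A=[reel] B=[disk,shaft] C=[ingot,rod,bolt]
Tick 4: prefer B, take disk from B; A=[reel] B=[shaft] C=[ingot,rod,bolt,disk]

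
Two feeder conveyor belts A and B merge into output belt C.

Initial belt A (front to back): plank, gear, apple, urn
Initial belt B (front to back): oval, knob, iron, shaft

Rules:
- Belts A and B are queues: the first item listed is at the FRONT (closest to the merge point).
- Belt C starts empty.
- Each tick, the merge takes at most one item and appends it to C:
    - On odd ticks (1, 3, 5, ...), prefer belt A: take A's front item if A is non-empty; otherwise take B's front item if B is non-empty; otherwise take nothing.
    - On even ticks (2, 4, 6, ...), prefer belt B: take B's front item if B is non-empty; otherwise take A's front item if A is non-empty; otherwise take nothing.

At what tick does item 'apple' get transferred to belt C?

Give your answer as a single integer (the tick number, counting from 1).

Tick 1: prefer A, take plank from A; A=[gear,apple,urn] B=[oval,knob,iron,shaft] C=[plank]
Tick 2: prefer B, take oval from B; A=[gear,apple,urn] B=[knob,iron,shaft] C=[plank,oval]
Tick 3: prefer A, take gear from A; A=[apple,urn] B=[knob,iron,shaft] C=[plank,oval,gear]
Tick 4: prefer B, take knob from B; A=[apple,urn] B=[iron,shaft] C=[plank,oval,gear,knob]
Tick 5: prefer A, take apple from A; A=[urn] B=[iron,shaft] C=[plank,oval,gear,knob,apple]

Answer: 5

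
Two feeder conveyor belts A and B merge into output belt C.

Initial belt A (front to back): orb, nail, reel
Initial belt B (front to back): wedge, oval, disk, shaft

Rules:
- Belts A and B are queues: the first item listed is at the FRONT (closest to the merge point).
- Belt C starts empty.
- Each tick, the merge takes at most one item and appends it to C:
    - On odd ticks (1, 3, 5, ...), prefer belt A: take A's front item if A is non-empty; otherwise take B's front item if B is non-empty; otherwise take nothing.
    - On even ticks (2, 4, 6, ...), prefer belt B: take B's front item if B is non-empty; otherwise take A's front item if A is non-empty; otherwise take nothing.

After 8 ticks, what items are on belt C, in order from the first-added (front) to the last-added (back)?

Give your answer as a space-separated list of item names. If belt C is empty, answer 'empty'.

Tick 1: prefer A, take orb from A; A=[nail,reel] B=[wedge,oval,disk,shaft] C=[orb]
Tick 2: prefer B, take wedge from B; A=[nail,reel] B=[oval,disk,shaft] C=[orb,wedge]
Tick 3: prefer A, take nail from A; A=[reel] B=[oval,disk,shaft] C=[orb,wedge,nail]
Tick 4: prefer B, take oval from B; A=[reel] B=[disk,shaft] C=[orb,wedge,nail,oval]
Tick 5: prefer A, take reel from A; A=[-] B=[disk,shaft] C=[orb,wedge,nail,oval,reel]
Tick 6: prefer B, take disk from B; A=[-] B=[shaft] C=[orb,wedge,nail,oval,reel,disk]
Tick 7: prefer A, take shaft from B; A=[-] B=[-] C=[orb,wedge,nail,oval,reel,disk,shaft]
Tick 8: prefer B, both empty, nothing taken; A=[-] B=[-] C=[orb,wedge,nail,oval,reel,disk,shaft]

Answer: orb wedge nail oval reel disk shaft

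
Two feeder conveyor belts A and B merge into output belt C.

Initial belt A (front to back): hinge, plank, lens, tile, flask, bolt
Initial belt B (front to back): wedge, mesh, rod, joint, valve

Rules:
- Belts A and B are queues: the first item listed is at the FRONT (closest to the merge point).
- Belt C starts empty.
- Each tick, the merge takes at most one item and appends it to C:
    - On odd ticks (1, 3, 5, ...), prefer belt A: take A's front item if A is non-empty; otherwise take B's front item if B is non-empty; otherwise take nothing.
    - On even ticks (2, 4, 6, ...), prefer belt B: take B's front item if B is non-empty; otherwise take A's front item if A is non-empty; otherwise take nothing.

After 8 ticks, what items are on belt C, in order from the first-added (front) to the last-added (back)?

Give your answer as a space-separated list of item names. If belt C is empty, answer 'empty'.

Tick 1: prefer A, take hinge from A; A=[plank,lens,tile,flask,bolt] B=[wedge,mesh,rod,joint,valve] C=[hinge]
Tick 2: prefer B, take wedge from B; A=[plank,lens,tile,flask,bolt] B=[mesh,rod,joint,valve] C=[hinge,wedge]
Tick 3: prefer A, take plank from A; A=[lens,tile,flask,bolt] B=[mesh,rod,joint,valve] C=[hinge,wedge,plank]
Tick 4: prefer B, take mesh from B; A=[lens,tile,flask,bolt] B=[rod,joint,valve] C=[hinge,wedge,plank,mesh]
Tick 5: prefer A, take lens from A; A=[tile,flask,bolt] B=[rod,joint,valve] C=[hinge,wedge,plank,mesh,lens]
Tick 6: prefer B, take rod from B; A=[tile,flask,bolt] B=[joint,valve] C=[hinge,wedge,plank,mesh,lens,rod]
Tick 7: prefer A, take tile from A; A=[flask,bolt] B=[joint,valve] C=[hinge,wedge,plank,mesh,lens,rod,tile]
Tick 8: prefer B, take joint from B; A=[flask,bolt] B=[valve] C=[hinge,wedge,plank,mesh,lens,rod,tile,joint]

Answer: hinge wedge plank mesh lens rod tile joint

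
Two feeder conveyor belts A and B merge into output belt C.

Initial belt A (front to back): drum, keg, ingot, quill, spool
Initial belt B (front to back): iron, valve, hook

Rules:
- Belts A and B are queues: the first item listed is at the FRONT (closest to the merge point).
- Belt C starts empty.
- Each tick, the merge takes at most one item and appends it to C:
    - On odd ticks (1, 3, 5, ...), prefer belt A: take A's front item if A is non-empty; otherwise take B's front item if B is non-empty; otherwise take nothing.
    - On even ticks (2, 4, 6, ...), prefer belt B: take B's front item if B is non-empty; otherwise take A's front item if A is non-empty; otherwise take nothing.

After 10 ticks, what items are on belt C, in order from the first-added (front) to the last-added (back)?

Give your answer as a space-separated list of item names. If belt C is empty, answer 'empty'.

Tick 1: prefer A, take drum from A; A=[keg,ingot,quill,spool] B=[iron,valve,hook] C=[drum]
Tick 2: prefer B, take iron from B; A=[keg,ingot,quill,spool] B=[valve,hook] C=[drum,iron]
Tick 3: prefer A, take keg from A; A=[ingot,quill,spool] B=[valve,hook] C=[drum,iron,keg]
Tick 4: prefer B, take valve from B; A=[ingot,quill,spool] B=[hook] C=[drum,iron,keg,valve]
Tick 5: prefer A, take ingot from A; A=[quill,spool] B=[hook] C=[drum,iron,keg,valve,ingot]
Tick 6: prefer B, take hook from B; A=[quill,spool] B=[-] C=[drum,iron,keg,valve,ingot,hook]
Tick 7: prefer A, take quill from A; A=[spool] B=[-] C=[drum,iron,keg,valve,ingot,hook,quill]
Tick 8: prefer B, take spool from A; A=[-] B=[-] C=[drum,iron,keg,valve,ingot,hook,quill,spool]
Tick 9: prefer A, both empty, nothing taken; A=[-] B=[-] C=[drum,iron,keg,valve,ingot,hook,quill,spool]
Tick 10: prefer B, both empty, nothing taken; A=[-] B=[-] C=[drum,iron,keg,valve,ingot,hook,quill,spool]

Answer: drum iron keg valve ingot hook quill spool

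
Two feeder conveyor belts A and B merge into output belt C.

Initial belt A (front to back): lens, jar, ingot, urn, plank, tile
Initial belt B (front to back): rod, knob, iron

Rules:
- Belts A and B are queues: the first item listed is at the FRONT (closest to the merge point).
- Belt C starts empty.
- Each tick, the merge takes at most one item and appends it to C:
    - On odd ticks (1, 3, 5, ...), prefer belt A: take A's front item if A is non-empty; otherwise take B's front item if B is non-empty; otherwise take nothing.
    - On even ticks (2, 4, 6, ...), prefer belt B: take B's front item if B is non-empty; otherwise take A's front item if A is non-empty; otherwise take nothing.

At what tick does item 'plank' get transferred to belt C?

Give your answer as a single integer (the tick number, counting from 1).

Answer: 8

Derivation:
Tick 1: prefer A, take lens from A; A=[jar,ingot,urn,plank,tile] B=[rod,knob,iron] C=[lens]
Tick 2: prefer B, take rod from B; A=[jar,ingot,urn,plank,tile] B=[knob,iron] C=[lens,rod]
Tick 3: prefer A, take jar from A; A=[ingot,urn,plank,tile] B=[knob,iron] C=[lens,rod,jar]
Tick 4: prefer B, take knob from B; A=[ingot,urn,plank,tile] B=[iron] C=[lens,rod,jar,knob]
Tick 5: prefer A, take ingot from A; A=[urn,plank,tile] B=[iron] C=[lens,rod,jar,knob,ingot]
Tick 6: prefer B, take iron from B; A=[urn,plank,tile] B=[-] C=[lens,rod,jar,knob,ingot,iron]
Tick 7: prefer A, take urn from A; A=[plank,tile] B=[-] C=[lens,rod,jar,knob,ingot,iron,urn]
Tick 8: prefer B, take plank from A; A=[tile] B=[-] C=[lens,rod,jar,knob,ingot,iron,urn,plank]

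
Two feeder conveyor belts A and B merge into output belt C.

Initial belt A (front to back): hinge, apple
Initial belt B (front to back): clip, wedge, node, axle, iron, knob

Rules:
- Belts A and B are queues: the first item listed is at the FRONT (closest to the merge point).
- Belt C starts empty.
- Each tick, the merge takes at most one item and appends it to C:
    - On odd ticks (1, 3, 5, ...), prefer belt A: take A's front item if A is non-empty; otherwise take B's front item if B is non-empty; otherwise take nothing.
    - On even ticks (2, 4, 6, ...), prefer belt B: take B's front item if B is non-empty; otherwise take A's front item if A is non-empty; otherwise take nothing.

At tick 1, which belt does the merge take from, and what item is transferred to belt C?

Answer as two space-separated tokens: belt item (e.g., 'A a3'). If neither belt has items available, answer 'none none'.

Tick 1: prefer A, take hinge from A; A=[apple] B=[clip,wedge,node,axle,iron,knob] C=[hinge]

Answer: A hinge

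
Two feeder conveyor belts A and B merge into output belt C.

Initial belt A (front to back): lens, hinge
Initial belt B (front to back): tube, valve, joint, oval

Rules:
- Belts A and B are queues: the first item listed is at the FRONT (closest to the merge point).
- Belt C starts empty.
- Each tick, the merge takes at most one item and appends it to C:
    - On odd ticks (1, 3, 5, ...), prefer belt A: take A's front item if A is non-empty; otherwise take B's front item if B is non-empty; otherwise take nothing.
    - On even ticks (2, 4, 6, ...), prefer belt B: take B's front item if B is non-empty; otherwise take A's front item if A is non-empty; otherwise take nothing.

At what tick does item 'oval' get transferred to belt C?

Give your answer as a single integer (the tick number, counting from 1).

Answer: 6

Derivation:
Tick 1: prefer A, take lens from A; A=[hinge] B=[tube,valve,joint,oval] C=[lens]
Tick 2: prefer B, take tube from B; A=[hinge] B=[valve,joint,oval] C=[lens,tube]
Tick 3: prefer A, take hinge from A; A=[-] B=[valve,joint,oval] C=[lens,tube,hinge]
Tick 4: prefer B, take valve from B; A=[-] B=[joint,oval] C=[lens,tube,hinge,valve]
Tick 5: prefer A, take joint from B; A=[-] B=[oval] C=[lens,tube,hinge,valve,joint]
Tick 6: prefer B, take oval from B; A=[-] B=[-] C=[lens,tube,hinge,valve,joint,oval]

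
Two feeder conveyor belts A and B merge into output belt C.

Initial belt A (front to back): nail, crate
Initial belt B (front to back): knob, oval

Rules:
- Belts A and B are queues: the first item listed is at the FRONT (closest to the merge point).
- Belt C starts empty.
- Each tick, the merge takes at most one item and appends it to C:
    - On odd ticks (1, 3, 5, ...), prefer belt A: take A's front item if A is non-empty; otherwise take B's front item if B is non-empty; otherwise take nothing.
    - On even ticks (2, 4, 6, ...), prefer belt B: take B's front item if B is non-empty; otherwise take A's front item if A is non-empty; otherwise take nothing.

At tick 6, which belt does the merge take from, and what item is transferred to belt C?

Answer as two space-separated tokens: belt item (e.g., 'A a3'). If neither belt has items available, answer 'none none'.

Tick 1: prefer A, take nail from A; A=[crate] B=[knob,oval] C=[nail]
Tick 2: prefer B, take knob from B; A=[crate] B=[oval] C=[nail,knob]
Tick 3: prefer A, take crate from A; A=[-] B=[oval] C=[nail,knob,crate]
Tick 4: prefer B, take oval from B; A=[-] B=[-] C=[nail,knob,crate,oval]
Tick 5: prefer A, both empty, nothing taken; A=[-] B=[-] C=[nail,knob,crate,oval]
Tick 6: prefer B, both empty, nothing taken; A=[-] B=[-] C=[nail,knob,crate,oval]

Answer: none none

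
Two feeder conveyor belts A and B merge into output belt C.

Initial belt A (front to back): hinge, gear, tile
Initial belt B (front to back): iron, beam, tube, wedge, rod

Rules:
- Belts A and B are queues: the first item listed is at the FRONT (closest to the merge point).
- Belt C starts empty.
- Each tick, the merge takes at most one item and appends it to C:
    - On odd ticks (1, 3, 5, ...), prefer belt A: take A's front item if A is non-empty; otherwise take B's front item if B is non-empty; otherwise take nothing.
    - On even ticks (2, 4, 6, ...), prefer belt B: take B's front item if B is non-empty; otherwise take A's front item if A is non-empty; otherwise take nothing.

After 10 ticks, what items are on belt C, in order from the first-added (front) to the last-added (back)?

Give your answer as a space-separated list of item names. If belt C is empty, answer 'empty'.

Tick 1: prefer A, take hinge from A; A=[gear,tile] B=[iron,beam,tube,wedge,rod] C=[hinge]
Tick 2: prefer B, take iron from B; A=[gear,tile] B=[beam,tube,wedge,rod] C=[hinge,iron]
Tick 3: prefer A, take gear from A; A=[tile] B=[beam,tube,wedge,rod] C=[hinge,iron,gear]
Tick 4: prefer B, take beam from B; A=[tile] B=[tube,wedge,rod] C=[hinge,iron,gear,beam]
Tick 5: prefer A, take tile from A; A=[-] B=[tube,wedge,rod] C=[hinge,iron,gear,beam,tile]
Tick 6: prefer B, take tube from B; A=[-] B=[wedge,rod] C=[hinge,iron,gear,beam,tile,tube]
Tick 7: prefer A, take wedge from B; A=[-] B=[rod] C=[hinge,iron,gear,beam,tile,tube,wedge]
Tick 8: prefer B, take rod from B; A=[-] B=[-] C=[hinge,iron,gear,beam,tile,tube,wedge,rod]
Tick 9: prefer A, both empty, nothing taken; A=[-] B=[-] C=[hinge,iron,gear,beam,tile,tube,wedge,rod]
Tick 10: prefer B, both empty, nothing taken; A=[-] B=[-] C=[hinge,iron,gear,beam,tile,tube,wedge,rod]

Answer: hinge iron gear beam tile tube wedge rod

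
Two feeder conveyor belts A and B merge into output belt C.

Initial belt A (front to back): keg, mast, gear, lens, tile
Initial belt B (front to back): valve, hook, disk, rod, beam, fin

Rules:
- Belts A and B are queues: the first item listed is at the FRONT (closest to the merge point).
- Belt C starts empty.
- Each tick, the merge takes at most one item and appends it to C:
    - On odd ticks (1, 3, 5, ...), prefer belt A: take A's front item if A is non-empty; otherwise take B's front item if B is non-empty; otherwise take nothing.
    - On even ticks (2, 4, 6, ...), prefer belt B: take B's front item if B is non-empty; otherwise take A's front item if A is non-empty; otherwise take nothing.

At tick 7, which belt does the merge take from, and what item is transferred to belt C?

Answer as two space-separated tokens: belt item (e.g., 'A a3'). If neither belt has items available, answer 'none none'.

Answer: A lens

Derivation:
Tick 1: prefer A, take keg from A; A=[mast,gear,lens,tile] B=[valve,hook,disk,rod,beam,fin] C=[keg]
Tick 2: prefer B, take valve from B; A=[mast,gear,lens,tile] B=[hook,disk,rod,beam,fin] C=[keg,valve]
Tick 3: prefer A, take mast from A; A=[gear,lens,tile] B=[hook,disk,rod,beam,fin] C=[keg,valve,mast]
Tick 4: prefer B, take hook from B; A=[gear,lens,tile] B=[disk,rod,beam,fin] C=[keg,valve,mast,hook]
Tick 5: prefer A, take gear from A; A=[lens,tile] B=[disk,rod,beam,fin] C=[keg,valve,mast,hook,gear]
Tick 6: prefer B, take disk from B; A=[lens,tile] B=[rod,beam,fin] C=[keg,valve,mast,hook,gear,disk]
Tick 7: prefer A, take lens from A; A=[tile] B=[rod,beam,fin] C=[keg,valve,mast,hook,gear,disk,lens]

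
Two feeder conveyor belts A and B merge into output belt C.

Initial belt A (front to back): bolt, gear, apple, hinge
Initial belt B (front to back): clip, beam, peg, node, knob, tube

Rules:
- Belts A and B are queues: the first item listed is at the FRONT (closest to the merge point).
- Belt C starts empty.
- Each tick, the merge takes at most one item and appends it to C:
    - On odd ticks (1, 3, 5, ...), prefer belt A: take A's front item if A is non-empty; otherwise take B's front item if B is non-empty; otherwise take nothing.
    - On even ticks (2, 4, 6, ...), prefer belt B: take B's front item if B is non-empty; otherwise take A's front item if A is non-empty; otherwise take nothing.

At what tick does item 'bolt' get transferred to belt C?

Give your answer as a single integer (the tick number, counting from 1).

Answer: 1

Derivation:
Tick 1: prefer A, take bolt from A; A=[gear,apple,hinge] B=[clip,beam,peg,node,knob,tube] C=[bolt]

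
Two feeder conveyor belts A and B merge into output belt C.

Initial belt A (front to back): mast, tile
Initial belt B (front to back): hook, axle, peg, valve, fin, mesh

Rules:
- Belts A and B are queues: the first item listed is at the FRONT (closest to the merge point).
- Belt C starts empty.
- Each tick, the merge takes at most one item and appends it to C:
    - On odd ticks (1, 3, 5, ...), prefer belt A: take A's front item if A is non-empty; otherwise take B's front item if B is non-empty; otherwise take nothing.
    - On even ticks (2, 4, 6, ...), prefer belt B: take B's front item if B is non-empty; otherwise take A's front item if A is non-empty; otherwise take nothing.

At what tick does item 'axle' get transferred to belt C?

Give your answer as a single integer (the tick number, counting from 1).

Answer: 4

Derivation:
Tick 1: prefer A, take mast from A; A=[tile] B=[hook,axle,peg,valve,fin,mesh] C=[mast]
Tick 2: prefer B, take hook from B; A=[tile] B=[axle,peg,valve,fin,mesh] C=[mast,hook]
Tick 3: prefer A, take tile from A; A=[-] B=[axle,peg,valve,fin,mesh] C=[mast,hook,tile]
Tick 4: prefer B, take axle from B; A=[-] B=[peg,valve,fin,mesh] C=[mast,hook,tile,axle]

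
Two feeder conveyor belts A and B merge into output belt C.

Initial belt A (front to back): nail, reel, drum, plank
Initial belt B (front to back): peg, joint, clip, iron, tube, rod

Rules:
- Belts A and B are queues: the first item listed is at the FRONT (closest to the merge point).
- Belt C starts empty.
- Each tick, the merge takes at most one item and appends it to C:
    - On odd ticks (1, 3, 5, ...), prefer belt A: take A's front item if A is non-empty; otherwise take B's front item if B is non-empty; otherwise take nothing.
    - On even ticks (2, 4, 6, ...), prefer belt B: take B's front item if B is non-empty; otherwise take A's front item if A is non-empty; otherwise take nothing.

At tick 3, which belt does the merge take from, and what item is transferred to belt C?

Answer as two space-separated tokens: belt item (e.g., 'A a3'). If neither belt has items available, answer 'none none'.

Answer: A reel

Derivation:
Tick 1: prefer A, take nail from A; A=[reel,drum,plank] B=[peg,joint,clip,iron,tube,rod] C=[nail]
Tick 2: prefer B, take peg from B; A=[reel,drum,plank] B=[joint,clip,iron,tube,rod] C=[nail,peg]
Tick 3: prefer A, take reel from A; A=[drum,plank] B=[joint,clip,iron,tube,rod] C=[nail,peg,reel]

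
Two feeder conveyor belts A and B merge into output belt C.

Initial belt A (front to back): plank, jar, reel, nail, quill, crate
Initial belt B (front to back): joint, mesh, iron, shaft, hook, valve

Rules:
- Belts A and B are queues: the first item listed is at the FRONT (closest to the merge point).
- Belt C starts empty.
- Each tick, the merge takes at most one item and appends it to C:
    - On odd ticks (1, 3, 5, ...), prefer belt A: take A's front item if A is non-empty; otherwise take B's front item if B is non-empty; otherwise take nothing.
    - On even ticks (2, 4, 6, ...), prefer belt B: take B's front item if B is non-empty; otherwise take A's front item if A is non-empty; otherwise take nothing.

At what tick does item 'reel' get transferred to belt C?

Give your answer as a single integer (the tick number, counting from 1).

Answer: 5

Derivation:
Tick 1: prefer A, take plank from A; A=[jar,reel,nail,quill,crate] B=[joint,mesh,iron,shaft,hook,valve] C=[plank]
Tick 2: prefer B, take joint from B; A=[jar,reel,nail,quill,crate] B=[mesh,iron,shaft,hook,valve] C=[plank,joint]
Tick 3: prefer A, take jar from A; A=[reel,nail,quill,crate] B=[mesh,iron,shaft,hook,valve] C=[plank,joint,jar]
Tick 4: prefer B, take mesh from B; A=[reel,nail,quill,crate] B=[iron,shaft,hook,valve] C=[plank,joint,jar,mesh]
Tick 5: prefer A, take reel from A; A=[nail,quill,crate] B=[iron,shaft,hook,valve] C=[plank,joint,jar,mesh,reel]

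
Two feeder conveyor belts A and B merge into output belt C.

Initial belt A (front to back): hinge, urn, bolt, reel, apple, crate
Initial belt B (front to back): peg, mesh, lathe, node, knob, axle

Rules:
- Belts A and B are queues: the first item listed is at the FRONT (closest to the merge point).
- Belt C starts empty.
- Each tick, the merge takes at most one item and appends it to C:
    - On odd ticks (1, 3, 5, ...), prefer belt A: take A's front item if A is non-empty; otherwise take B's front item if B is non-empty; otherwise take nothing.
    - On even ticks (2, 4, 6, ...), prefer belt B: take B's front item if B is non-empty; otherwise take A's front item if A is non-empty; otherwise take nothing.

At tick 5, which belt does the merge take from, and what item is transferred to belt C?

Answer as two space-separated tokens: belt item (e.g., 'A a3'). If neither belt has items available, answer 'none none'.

Answer: A bolt

Derivation:
Tick 1: prefer A, take hinge from A; A=[urn,bolt,reel,apple,crate] B=[peg,mesh,lathe,node,knob,axle] C=[hinge]
Tick 2: prefer B, take peg from B; A=[urn,bolt,reel,apple,crate] B=[mesh,lathe,node,knob,axle] C=[hinge,peg]
Tick 3: prefer A, take urn from A; A=[bolt,reel,apple,crate] B=[mesh,lathe,node,knob,axle] C=[hinge,peg,urn]
Tick 4: prefer B, take mesh from B; A=[bolt,reel,apple,crate] B=[lathe,node,knob,axle] C=[hinge,peg,urn,mesh]
Tick 5: prefer A, take bolt from A; A=[reel,apple,crate] B=[lathe,node,knob,axle] C=[hinge,peg,urn,mesh,bolt]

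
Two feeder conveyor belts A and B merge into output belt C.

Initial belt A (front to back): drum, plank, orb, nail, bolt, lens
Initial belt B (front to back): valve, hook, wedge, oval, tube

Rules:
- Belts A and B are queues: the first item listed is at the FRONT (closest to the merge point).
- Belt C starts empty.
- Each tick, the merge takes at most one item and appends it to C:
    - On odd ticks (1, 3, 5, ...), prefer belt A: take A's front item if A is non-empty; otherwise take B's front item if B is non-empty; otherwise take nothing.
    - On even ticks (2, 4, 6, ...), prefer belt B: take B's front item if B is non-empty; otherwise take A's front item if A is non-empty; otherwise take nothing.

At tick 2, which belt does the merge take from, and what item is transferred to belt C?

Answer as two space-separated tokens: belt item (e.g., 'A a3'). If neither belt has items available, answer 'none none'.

Tick 1: prefer A, take drum from A; A=[plank,orb,nail,bolt,lens] B=[valve,hook,wedge,oval,tube] C=[drum]
Tick 2: prefer B, take valve from B; A=[plank,orb,nail,bolt,lens] B=[hook,wedge,oval,tube] C=[drum,valve]

Answer: B valve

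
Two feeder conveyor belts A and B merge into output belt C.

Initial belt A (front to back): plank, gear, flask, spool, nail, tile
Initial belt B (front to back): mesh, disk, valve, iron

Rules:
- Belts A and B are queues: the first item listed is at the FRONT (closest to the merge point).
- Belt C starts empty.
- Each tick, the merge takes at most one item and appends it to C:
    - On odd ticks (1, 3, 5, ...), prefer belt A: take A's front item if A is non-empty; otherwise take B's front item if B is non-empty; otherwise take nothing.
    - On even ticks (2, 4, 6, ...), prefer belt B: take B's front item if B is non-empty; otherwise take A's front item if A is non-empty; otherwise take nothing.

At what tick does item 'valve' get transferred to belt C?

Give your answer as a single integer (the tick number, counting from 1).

Answer: 6

Derivation:
Tick 1: prefer A, take plank from A; A=[gear,flask,spool,nail,tile] B=[mesh,disk,valve,iron] C=[plank]
Tick 2: prefer B, take mesh from B; A=[gear,flask,spool,nail,tile] B=[disk,valve,iron] C=[plank,mesh]
Tick 3: prefer A, take gear from A; A=[flask,spool,nail,tile] B=[disk,valve,iron] C=[plank,mesh,gear]
Tick 4: prefer B, take disk from B; A=[flask,spool,nail,tile] B=[valve,iron] C=[plank,mesh,gear,disk]
Tick 5: prefer A, take flask from A; A=[spool,nail,tile] B=[valve,iron] C=[plank,mesh,gear,disk,flask]
Tick 6: prefer B, take valve from B; A=[spool,nail,tile] B=[iron] C=[plank,mesh,gear,disk,flask,valve]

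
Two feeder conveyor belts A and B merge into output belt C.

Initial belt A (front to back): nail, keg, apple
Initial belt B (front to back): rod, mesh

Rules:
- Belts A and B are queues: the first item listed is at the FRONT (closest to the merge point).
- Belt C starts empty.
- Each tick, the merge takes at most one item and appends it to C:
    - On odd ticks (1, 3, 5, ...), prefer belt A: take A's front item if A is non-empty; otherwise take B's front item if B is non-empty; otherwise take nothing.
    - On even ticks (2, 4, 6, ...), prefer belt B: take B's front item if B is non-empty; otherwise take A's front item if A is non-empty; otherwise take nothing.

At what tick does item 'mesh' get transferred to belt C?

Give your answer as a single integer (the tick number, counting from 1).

Answer: 4

Derivation:
Tick 1: prefer A, take nail from A; A=[keg,apple] B=[rod,mesh] C=[nail]
Tick 2: prefer B, take rod from B; A=[keg,apple] B=[mesh] C=[nail,rod]
Tick 3: prefer A, take keg from A; A=[apple] B=[mesh] C=[nail,rod,keg]
Tick 4: prefer B, take mesh from B; A=[apple] B=[-] C=[nail,rod,keg,mesh]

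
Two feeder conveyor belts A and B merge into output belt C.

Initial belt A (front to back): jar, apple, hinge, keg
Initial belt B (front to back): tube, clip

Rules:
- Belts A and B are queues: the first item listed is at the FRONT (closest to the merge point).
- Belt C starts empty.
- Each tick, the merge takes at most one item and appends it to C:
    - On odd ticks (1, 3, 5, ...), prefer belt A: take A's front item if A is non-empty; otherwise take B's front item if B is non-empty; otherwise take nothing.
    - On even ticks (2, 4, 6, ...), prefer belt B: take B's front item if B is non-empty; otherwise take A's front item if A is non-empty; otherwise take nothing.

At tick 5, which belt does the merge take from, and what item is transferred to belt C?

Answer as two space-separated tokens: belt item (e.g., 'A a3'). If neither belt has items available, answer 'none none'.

Answer: A hinge

Derivation:
Tick 1: prefer A, take jar from A; A=[apple,hinge,keg] B=[tube,clip] C=[jar]
Tick 2: prefer B, take tube from B; A=[apple,hinge,keg] B=[clip] C=[jar,tube]
Tick 3: prefer A, take apple from A; A=[hinge,keg] B=[clip] C=[jar,tube,apple]
Tick 4: prefer B, take clip from B; A=[hinge,keg] B=[-] C=[jar,tube,apple,clip]
Tick 5: prefer A, take hinge from A; A=[keg] B=[-] C=[jar,tube,apple,clip,hinge]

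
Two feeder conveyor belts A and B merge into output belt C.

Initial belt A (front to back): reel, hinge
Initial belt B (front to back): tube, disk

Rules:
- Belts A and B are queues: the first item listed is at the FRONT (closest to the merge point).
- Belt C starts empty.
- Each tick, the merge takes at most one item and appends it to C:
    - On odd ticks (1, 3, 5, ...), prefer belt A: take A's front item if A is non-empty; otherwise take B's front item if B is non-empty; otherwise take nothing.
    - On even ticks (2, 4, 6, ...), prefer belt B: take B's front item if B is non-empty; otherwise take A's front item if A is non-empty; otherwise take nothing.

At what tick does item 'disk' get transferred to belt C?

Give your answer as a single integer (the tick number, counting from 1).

Tick 1: prefer A, take reel from A; A=[hinge] B=[tube,disk] C=[reel]
Tick 2: prefer B, take tube from B; A=[hinge] B=[disk] C=[reel,tube]
Tick 3: prefer A, take hinge from A; A=[-] B=[disk] C=[reel,tube,hinge]
Tick 4: prefer B, take disk from B; A=[-] B=[-] C=[reel,tube,hinge,disk]

Answer: 4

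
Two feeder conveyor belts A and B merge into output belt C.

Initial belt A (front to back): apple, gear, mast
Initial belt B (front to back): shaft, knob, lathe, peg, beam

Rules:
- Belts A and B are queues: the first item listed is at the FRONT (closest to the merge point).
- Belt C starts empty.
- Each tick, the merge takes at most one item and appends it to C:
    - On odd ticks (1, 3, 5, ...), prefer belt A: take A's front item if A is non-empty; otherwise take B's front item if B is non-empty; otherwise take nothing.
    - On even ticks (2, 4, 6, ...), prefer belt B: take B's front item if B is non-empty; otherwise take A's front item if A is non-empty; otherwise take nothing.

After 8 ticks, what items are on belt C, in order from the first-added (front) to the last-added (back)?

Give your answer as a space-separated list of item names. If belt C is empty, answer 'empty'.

Tick 1: prefer A, take apple from A; A=[gear,mast] B=[shaft,knob,lathe,peg,beam] C=[apple]
Tick 2: prefer B, take shaft from B; A=[gear,mast] B=[knob,lathe,peg,beam] C=[apple,shaft]
Tick 3: prefer A, take gear from A; A=[mast] B=[knob,lathe,peg,beam] C=[apple,shaft,gear]
Tick 4: prefer B, take knob from B; A=[mast] B=[lathe,peg,beam] C=[apple,shaft,gear,knob]
Tick 5: prefer A, take mast from A; A=[-] B=[lathe,peg,beam] C=[apple,shaft,gear,knob,mast]
Tick 6: prefer B, take lathe from B; A=[-] B=[peg,beam] C=[apple,shaft,gear,knob,mast,lathe]
Tick 7: prefer A, take peg from B; A=[-] B=[beam] C=[apple,shaft,gear,knob,mast,lathe,peg]
Tick 8: prefer B, take beam from B; A=[-] B=[-] C=[apple,shaft,gear,knob,mast,lathe,peg,beam]

Answer: apple shaft gear knob mast lathe peg beam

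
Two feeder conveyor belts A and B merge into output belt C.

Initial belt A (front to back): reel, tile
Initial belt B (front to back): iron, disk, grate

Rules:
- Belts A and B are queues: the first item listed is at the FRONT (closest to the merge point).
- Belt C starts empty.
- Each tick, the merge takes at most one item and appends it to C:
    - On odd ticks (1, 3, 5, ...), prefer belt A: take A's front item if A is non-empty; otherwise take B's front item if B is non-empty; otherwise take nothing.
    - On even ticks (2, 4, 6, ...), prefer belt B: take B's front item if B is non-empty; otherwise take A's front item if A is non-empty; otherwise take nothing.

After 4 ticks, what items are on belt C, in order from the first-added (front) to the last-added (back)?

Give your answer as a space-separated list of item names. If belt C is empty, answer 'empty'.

Answer: reel iron tile disk

Derivation:
Tick 1: prefer A, take reel from A; A=[tile] B=[iron,disk,grate] C=[reel]
Tick 2: prefer B, take iron from B; A=[tile] B=[disk,grate] C=[reel,iron]
Tick 3: prefer A, take tile from A; A=[-] B=[disk,grate] C=[reel,iron,tile]
Tick 4: prefer B, take disk from B; A=[-] B=[grate] C=[reel,iron,tile,disk]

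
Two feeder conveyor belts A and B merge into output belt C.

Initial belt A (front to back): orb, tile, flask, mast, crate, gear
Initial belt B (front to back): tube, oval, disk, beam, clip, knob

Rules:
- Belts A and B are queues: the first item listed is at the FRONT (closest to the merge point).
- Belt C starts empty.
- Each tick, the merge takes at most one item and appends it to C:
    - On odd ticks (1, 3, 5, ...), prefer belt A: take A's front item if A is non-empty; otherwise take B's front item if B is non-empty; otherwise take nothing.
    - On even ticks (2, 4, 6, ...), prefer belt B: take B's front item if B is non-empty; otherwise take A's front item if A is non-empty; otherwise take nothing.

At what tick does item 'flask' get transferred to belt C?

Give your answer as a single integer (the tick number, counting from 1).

Answer: 5

Derivation:
Tick 1: prefer A, take orb from A; A=[tile,flask,mast,crate,gear] B=[tube,oval,disk,beam,clip,knob] C=[orb]
Tick 2: prefer B, take tube from B; A=[tile,flask,mast,crate,gear] B=[oval,disk,beam,clip,knob] C=[orb,tube]
Tick 3: prefer A, take tile from A; A=[flask,mast,crate,gear] B=[oval,disk,beam,clip,knob] C=[orb,tube,tile]
Tick 4: prefer B, take oval from B; A=[flask,mast,crate,gear] B=[disk,beam,clip,knob] C=[orb,tube,tile,oval]
Tick 5: prefer A, take flask from A; A=[mast,crate,gear] B=[disk,beam,clip,knob] C=[orb,tube,tile,oval,flask]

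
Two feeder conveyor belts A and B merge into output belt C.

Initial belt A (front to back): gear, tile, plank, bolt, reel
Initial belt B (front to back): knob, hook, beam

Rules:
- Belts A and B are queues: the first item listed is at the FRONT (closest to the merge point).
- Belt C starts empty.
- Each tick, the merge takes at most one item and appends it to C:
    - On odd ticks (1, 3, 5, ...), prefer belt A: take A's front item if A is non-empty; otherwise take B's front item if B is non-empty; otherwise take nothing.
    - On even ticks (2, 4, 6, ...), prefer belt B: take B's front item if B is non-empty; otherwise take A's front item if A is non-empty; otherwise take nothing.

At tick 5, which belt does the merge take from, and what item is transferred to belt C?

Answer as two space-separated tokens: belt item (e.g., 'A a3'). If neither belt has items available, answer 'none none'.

Answer: A plank

Derivation:
Tick 1: prefer A, take gear from A; A=[tile,plank,bolt,reel] B=[knob,hook,beam] C=[gear]
Tick 2: prefer B, take knob from B; A=[tile,plank,bolt,reel] B=[hook,beam] C=[gear,knob]
Tick 3: prefer A, take tile from A; A=[plank,bolt,reel] B=[hook,beam] C=[gear,knob,tile]
Tick 4: prefer B, take hook from B; A=[plank,bolt,reel] B=[beam] C=[gear,knob,tile,hook]
Tick 5: prefer A, take plank from A; A=[bolt,reel] B=[beam] C=[gear,knob,tile,hook,plank]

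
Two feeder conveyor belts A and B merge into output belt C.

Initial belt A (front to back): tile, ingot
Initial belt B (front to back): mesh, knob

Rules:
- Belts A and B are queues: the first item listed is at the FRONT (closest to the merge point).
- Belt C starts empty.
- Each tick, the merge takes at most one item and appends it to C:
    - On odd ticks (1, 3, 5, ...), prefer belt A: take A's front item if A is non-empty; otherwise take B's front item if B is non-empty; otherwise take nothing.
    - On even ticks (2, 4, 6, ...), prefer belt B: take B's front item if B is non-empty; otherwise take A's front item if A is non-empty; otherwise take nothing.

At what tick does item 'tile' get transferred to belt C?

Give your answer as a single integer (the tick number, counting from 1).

Answer: 1

Derivation:
Tick 1: prefer A, take tile from A; A=[ingot] B=[mesh,knob] C=[tile]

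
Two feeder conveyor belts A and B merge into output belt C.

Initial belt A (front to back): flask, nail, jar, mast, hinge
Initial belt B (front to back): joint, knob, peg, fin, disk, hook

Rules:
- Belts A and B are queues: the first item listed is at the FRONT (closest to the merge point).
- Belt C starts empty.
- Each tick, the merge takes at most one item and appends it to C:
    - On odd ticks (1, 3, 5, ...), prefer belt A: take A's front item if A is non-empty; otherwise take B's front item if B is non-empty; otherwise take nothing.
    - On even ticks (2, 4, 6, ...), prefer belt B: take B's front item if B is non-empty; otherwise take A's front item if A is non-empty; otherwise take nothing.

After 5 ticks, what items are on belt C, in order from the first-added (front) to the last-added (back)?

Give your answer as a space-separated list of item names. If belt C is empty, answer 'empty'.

Answer: flask joint nail knob jar

Derivation:
Tick 1: prefer A, take flask from A; A=[nail,jar,mast,hinge] B=[joint,knob,peg,fin,disk,hook] C=[flask]
Tick 2: prefer B, take joint from B; A=[nail,jar,mast,hinge] B=[knob,peg,fin,disk,hook] C=[flask,joint]
Tick 3: prefer A, take nail from A; A=[jar,mast,hinge] B=[knob,peg,fin,disk,hook] C=[flask,joint,nail]
Tick 4: prefer B, take knob from B; A=[jar,mast,hinge] B=[peg,fin,disk,hook] C=[flask,joint,nail,knob]
Tick 5: prefer A, take jar from A; A=[mast,hinge] B=[peg,fin,disk,hook] C=[flask,joint,nail,knob,jar]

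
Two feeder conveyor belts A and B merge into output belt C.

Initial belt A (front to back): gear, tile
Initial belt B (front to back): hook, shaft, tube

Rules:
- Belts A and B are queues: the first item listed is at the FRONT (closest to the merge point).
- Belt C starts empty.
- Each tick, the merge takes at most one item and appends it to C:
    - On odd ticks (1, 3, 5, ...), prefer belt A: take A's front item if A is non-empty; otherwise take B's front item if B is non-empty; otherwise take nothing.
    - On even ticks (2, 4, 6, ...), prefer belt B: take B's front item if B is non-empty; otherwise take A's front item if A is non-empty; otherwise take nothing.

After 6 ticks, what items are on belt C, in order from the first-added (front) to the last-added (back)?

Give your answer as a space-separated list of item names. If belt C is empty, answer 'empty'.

Tick 1: prefer A, take gear from A; A=[tile] B=[hook,shaft,tube] C=[gear]
Tick 2: prefer B, take hook from B; A=[tile] B=[shaft,tube] C=[gear,hook]
Tick 3: prefer A, take tile from A; A=[-] B=[shaft,tube] C=[gear,hook,tile]
Tick 4: prefer B, take shaft from B; A=[-] B=[tube] C=[gear,hook,tile,shaft]
Tick 5: prefer A, take tube from B; A=[-] B=[-] C=[gear,hook,tile,shaft,tube]
Tick 6: prefer B, both empty, nothing taken; A=[-] B=[-] C=[gear,hook,tile,shaft,tube]

Answer: gear hook tile shaft tube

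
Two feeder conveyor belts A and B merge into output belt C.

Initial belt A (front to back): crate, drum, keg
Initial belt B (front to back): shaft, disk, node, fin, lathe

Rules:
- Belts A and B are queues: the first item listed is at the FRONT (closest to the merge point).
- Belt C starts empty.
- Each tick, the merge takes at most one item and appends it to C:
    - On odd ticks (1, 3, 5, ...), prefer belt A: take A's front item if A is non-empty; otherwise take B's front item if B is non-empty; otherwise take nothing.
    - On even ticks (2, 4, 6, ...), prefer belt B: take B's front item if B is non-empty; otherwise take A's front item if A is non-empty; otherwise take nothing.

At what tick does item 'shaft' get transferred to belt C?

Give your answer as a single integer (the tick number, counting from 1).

Answer: 2

Derivation:
Tick 1: prefer A, take crate from A; A=[drum,keg] B=[shaft,disk,node,fin,lathe] C=[crate]
Tick 2: prefer B, take shaft from B; A=[drum,keg] B=[disk,node,fin,lathe] C=[crate,shaft]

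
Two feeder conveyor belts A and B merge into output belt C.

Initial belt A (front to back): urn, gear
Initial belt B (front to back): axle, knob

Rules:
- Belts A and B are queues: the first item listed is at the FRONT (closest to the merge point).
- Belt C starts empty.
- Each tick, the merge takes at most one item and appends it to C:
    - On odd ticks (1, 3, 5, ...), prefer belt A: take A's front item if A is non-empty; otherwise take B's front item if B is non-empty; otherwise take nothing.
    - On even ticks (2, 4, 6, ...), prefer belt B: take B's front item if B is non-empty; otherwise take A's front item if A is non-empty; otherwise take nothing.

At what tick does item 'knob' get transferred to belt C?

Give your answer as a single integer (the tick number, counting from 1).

Answer: 4

Derivation:
Tick 1: prefer A, take urn from A; A=[gear] B=[axle,knob] C=[urn]
Tick 2: prefer B, take axle from B; A=[gear] B=[knob] C=[urn,axle]
Tick 3: prefer A, take gear from A; A=[-] B=[knob] C=[urn,axle,gear]
Tick 4: prefer B, take knob from B; A=[-] B=[-] C=[urn,axle,gear,knob]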